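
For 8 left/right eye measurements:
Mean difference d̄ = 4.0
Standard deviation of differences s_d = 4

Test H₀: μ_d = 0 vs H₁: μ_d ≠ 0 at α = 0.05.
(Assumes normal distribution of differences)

Answer: t = 2.8285, reject H₀

Derivation:
df = n - 1 = 7
SE = s_d/√n = 4/√8 = 1.4142
t = d̄/SE = 4.0/1.4142 = 2.8285
Critical value: t_{0.025,7} = ±2.365
p-value ≈ 0.0255
Decision: reject H₀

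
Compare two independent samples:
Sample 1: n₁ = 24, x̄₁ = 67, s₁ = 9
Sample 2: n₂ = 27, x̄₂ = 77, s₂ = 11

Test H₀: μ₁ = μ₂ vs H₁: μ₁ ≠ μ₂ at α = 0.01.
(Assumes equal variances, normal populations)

Pooled variance: s²_p = [23×9² + 26×11²]/(49) = 102.2245
s_p = 10.1106
SE = s_p×√(1/n₁ + 1/n₂) = 10.1106×√(1/24 + 1/27) = 2.8364
t = (x̄₁ - x̄₂)/SE = (67 - 77)/2.8364 = -3.5256
df = 49, t-critical = ±2.680
Decision: reject H₀

Answer: t = -3.5256, reject H₀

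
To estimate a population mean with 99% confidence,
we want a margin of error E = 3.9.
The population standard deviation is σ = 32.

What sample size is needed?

Answer: n = 447

Derivation:
z_0.005 = 2.576
n = (z×σ/E)² = (2.576×32/3.9)²
n = 446.7478
Round up: n = 447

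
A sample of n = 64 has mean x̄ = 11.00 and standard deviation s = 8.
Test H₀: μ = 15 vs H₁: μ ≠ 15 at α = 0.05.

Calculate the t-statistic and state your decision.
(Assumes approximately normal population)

df = n - 1 = 63
SE = s/√n = 8/√64 = 1.0000
t = (x̄ - μ₀)/SE = (11.00 - 15)/1.0000 = -4.0000
Critical value: t_{0.025,63} = ±1.998
p-value ≈ 0.0002
Decision: reject H₀

Answer: t = -4.0000, reject H₀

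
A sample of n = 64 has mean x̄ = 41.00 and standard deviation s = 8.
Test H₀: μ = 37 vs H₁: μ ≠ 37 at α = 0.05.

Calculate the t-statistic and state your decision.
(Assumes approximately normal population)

Answer: t = 4.0000, reject H₀

Derivation:
df = n - 1 = 63
SE = s/√n = 8/√64 = 1.0000
t = (x̄ - μ₀)/SE = (41.00 - 37)/1.0000 = 4.0000
Critical value: t_{0.025,63} = ±1.998
p-value ≈ 0.0002
Decision: reject H₀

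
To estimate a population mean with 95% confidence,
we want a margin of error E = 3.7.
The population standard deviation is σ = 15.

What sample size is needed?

Answer: n = 64

Derivation:
z_0.025 = 1.960
n = (z×σ/E)² = (1.960×15/3.7)²
n = 63.1381
Round up: n = 64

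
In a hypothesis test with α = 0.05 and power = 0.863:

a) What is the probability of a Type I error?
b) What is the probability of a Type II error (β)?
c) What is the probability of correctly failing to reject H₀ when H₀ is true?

Answer: a) 0.05, b) 0.137, c) 0.95

Derivation:
a) Type I error probability = α = 0.05
b) Power = P(reject H₀ | H₁ true) = 1 - β = 0.863, so Type II error probability = β = 1 - Power = 0.137
c) P(fail to reject H₀ | H₀ true) = 1 - α = 0.95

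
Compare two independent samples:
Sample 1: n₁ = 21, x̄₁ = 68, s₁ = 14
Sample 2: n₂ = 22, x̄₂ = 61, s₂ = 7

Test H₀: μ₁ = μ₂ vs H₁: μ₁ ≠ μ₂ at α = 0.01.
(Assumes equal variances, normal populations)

Answer: t = 2.0884, fail to reject H₀

Derivation:
Pooled variance: s²_p = [20×14² + 21×7²]/(41) = 120.7073
s_p = 10.9867
SE = s_p×√(1/n₁ + 1/n₂) = 10.9867×√(1/21 + 1/22) = 3.3518
t = (x̄₁ - x̄₂)/SE = (68 - 61)/3.3518 = 2.0884
df = 41, t-critical = ±2.701
Decision: fail to reject H₀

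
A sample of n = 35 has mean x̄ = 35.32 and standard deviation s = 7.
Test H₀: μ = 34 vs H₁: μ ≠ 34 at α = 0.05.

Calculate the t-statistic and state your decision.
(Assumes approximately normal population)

Answer: t = 1.1156, fail to reject H₀

Derivation:
df = n - 1 = 34
SE = s/√n = 7/√35 = 1.1832
t = (x̄ - μ₀)/SE = (35.32 - 34)/1.1832 = 1.1156
Critical value: t_{0.025,34} = ±2.032
p-value ≈ 0.2724
Decision: fail to reject H₀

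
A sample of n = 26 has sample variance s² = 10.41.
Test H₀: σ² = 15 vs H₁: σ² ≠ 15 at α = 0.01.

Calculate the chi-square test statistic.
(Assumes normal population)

Answer: χ² = 17.3500, fail to reject H₀

Derivation:
df = n - 1 = 25
χ² = (n-1)s²/σ₀² = 25×10.41/15 = 17.3500
Critical values: χ²_{0.995,25} = 10.520, χ²_{0.005,25} = 46.928
Rejection region: χ² < 10.520 or χ² > 46.928
Decision: fail to reject H₀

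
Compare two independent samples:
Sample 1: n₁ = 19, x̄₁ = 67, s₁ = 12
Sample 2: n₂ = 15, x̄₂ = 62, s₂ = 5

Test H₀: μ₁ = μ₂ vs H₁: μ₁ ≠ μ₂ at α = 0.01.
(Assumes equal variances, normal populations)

Answer: t = 1.5098, fail to reject H₀

Derivation:
Pooled variance: s²_p = [18×12² + 14×5²]/(32) = 91.9375
s_p = 9.5884
SE = s_p×√(1/n₁ + 1/n₂) = 9.5884×√(1/19 + 1/15) = 3.3118
t = (x̄₁ - x̄₂)/SE = (67 - 62)/3.3118 = 1.5098
df = 32, t-critical = ±2.738
Decision: fail to reject H₀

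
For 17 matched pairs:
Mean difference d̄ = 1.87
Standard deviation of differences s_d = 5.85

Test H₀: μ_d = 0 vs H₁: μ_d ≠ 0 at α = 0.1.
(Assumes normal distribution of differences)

Answer: t = 1.3180, fail to reject H₀

Derivation:
df = n - 1 = 16
SE = s_d/√n = 5.85/√17 = 1.4188
t = d̄/SE = 1.87/1.4188 = 1.3180
Critical value: t_{0.05,16} = ±1.746
p-value ≈ 0.2061
Decision: fail to reject H₀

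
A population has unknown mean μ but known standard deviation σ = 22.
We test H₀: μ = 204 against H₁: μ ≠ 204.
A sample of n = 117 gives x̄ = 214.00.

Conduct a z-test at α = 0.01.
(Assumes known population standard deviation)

Standard error: SE = σ/√n = 22/√117 = 2.0339
z-statistic: z = (x̄ - μ₀)/SE = (214.00 - 204)/2.0339 = 4.9167
Critical value: ±2.576
p-value < 0.0001
Decision: reject H₀

Answer: z = 4.9167, reject H₀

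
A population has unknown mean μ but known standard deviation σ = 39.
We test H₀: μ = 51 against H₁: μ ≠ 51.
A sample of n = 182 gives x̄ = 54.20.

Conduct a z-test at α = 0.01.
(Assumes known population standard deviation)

Answer: z = 1.1069, fail to reject H₀

Derivation:
Standard error: SE = σ/√n = 39/√182 = 2.8909
z-statistic: z = (x̄ - μ₀)/SE = (54.20 - 51)/2.8909 = 1.1069
Critical value: ±2.576
p-value = 0.2683
Decision: fail to reject H₀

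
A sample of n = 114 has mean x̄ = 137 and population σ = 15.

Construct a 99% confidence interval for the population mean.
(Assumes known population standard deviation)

Confidence level: 99%, α = 0.01
z_0.005 = 2.576
SE = σ/√n = 15/√114 = 1.4049
Margin of error = 2.576 × 1.4049 = 3.6190
CI: x̄ ± margin = 137 ± 3.6190
CI: (133.3810, 140.6190)

Answer: (133.3810, 140.6190)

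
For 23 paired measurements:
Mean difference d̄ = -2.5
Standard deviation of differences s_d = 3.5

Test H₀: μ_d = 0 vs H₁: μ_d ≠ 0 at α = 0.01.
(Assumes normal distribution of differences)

df = n - 1 = 22
SE = s_d/√n = 3.5/√23 = 0.7298
t = d̄/SE = -2.5/0.7298 = -3.4256
Critical value: t_{0.005,22} = ±2.819
p-value ≈ 0.0024
Decision: reject H₀

Answer: t = -3.4256, reject H₀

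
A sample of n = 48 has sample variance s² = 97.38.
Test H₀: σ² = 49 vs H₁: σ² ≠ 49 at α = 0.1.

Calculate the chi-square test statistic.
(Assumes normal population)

df = n - 1 = 47
χ² = (n-1)s²/σ₀² = 47×97.38/49 = 93.4053
Critical values: χ²_{0.95,47} = 32.268, χ²_{0.05,47} = 64.001
Rejection region: χ² < 32.268 or χ² > 64.001
Decision: reject H₀

Answer: χ² = 93.4053, reject H₀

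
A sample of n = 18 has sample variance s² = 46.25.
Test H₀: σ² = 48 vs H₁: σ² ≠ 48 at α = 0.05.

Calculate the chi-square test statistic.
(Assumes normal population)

df = n - 1 = 17
χ² = (n-1)s²/σ₀² = 17×46.25/48 = 16.3802
Critical values: χ²_{0.975,17} = 7.564, χ²_{0.025,17} = 30.191
Rejection region: χ² < 7.564 or χ² > 30.191
Decision: fail to reject H₀

Answer: χ² = 16.3802, fail to reject H₀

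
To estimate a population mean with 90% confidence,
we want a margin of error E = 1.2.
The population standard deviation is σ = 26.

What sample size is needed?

z_0.05 = 1.645
n = (z×σ/E)² = (1.645×26/1.2)²
n = 1270.3284
Round up: n = 1271

Answer: n = 1271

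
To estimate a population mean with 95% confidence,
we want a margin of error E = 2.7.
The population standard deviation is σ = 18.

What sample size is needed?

z_0.025 = 1.960
n = (z×σ/E)² = (1.960×18/2.7)²
n = 170.7378
Round up: n = 171

Answer: n = 171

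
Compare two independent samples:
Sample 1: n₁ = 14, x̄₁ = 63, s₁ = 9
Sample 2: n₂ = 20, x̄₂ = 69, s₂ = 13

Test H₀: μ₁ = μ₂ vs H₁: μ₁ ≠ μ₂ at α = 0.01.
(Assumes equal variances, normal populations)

Pooled variance: s²_p = [13×9² + 19×13²]/(32) = 133.2500
s_p = 11.5434
SE = s_p×√(1/n₁ + 1/n₂) = 11.5434×√(1/14 + 1/20) = 4.0225
t = (x̄₁ - x̄₂)/SE = (63 - 69)/4.0225 = -1.4916
df = 32, t-critical = ±2.738
Decision: fail to reject H₀

Answer: t = -1.4916, fail to reject H₀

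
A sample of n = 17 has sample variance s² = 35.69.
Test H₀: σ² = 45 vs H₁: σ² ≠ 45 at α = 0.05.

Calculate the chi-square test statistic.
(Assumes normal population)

df = n - 1 = 16
χ² = (n-1)s²/σ₀² = 16×35.69/45 = 12.6898
Critical values: χ²_{0.975,16} = 6.908, χ²_{0.025,16} = 28.845
Rejection region: χ² < 6.908 or χ² > 28.845
Decision: fail to reject H₀

Answer: χ² = 12.6898, fail to reject H₀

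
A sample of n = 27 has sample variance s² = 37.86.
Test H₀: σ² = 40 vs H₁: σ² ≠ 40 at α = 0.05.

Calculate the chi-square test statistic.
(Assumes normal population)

Answer: χ² = 24.6090, fail to reject H₀

Derivation:
df = n - 1 = 26
χ² = (n-1)s²/σ₀² = 26×37.86/40 = 24.6090
Critical values: χ²_{0.975,26} = 13.844, χ²_{0.025,26} = 41.923
Rejection region: χ² < 13.844 or χ² > 41.923
Decision: fail to reject H₀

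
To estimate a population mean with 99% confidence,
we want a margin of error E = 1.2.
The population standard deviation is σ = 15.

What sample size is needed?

z_0.005 = 2.576
n = (z×σ/E)² = (2.576×15/1.2)²
n = 1036.8400
Round up: n = 1037

Answer: n = 1037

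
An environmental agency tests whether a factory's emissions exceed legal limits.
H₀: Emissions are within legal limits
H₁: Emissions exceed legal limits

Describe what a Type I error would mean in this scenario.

Answer: Citing a compliant factory for excess emissions

Derivation:
Type I error: rejecting H₀ when it is actually true (false positive).
Type II error: failing to reject H₀ when H₁ is actually true (false negative).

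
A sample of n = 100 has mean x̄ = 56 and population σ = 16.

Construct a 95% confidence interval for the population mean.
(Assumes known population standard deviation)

Confidence level: 95%, α = 0.05
z_0.025 = 1.960
SE = σ/√n = 16/√100 = 1.6000
Margin of error = 1.960 × 1.6000 = 3.1360
CI: x̄ ± margin = 56 ± 3.1360
CI: (52.8640, 59.1360)

Answer: (52.8640, 59.1360)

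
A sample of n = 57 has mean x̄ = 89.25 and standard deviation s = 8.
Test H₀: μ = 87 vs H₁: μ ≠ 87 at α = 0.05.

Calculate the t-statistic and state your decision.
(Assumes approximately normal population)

df = n - 1 = 56
SE = s/√n = 8/√57 = 1.0596
t = (x̄ - μ₀)/SE = (89.25 - 87)/1.0596 = 2.1234
Critical value: t_{0.025,56} = ±2.003
p-value ≈ 0.0382
Decision: reject H₀

Answer: t = 2.1234, reject H₀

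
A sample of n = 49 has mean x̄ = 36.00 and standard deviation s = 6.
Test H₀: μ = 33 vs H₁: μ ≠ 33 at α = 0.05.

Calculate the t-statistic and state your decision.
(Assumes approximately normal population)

Answer: t = 3.5002, reject H₀

Derivation:
df = n - 1 = 48
SE = s/√n = 6/√49 = 0.8571
t = (x̄ - μ₀)/SE = (36.00 - 33)/0.8571 = 3.5002
Critical value: t_{0.025,48} = ±2.011
p-value ≈ 0.0010
Decision: reject H₀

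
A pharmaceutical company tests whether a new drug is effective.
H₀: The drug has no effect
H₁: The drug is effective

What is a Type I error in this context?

Answer: Concluding the drug is effective when it actually has no effect

Derivation:
Type I error (α): Rejecting H₀ when H₀ is true
Type II error (β): Failing to reject H₀ when H₁ is true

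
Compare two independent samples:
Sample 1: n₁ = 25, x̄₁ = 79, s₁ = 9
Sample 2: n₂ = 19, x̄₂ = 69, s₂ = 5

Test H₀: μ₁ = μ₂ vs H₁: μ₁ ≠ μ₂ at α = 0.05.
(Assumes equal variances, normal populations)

Pooled variance: s²_p = [24×9² + 18×5²]/(42) = 57.0000
s_p = 7.5498
SE = s_p×√(1/n₁ + 1/n₂) = 7.5498×√(1/25 + 1/19) = 2.2978
t = (x̄₁ - x̄₂)/SE = (79 - 69)/2.2978 = 4.3520
df = 42, t-critical = ±2.018
Decision: reject H₀

Answer: t = 4.3520, reject H₀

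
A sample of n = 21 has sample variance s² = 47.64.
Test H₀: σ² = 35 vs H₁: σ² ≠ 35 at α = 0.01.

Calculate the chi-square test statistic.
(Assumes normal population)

df = n - 1 = 20
χ² = (n-1)s²/σ₀² = 20×47.64/35 = 27.2229
Critical values: χ²_{0.995,20} = 7.434, χ²_{0.005,20} = 39.997
Rejection region: χ² < 7.434 or χ² > 39.997
Decision: fail to reject H₀

Answer: χ² = 27.2229, fail to reject H₀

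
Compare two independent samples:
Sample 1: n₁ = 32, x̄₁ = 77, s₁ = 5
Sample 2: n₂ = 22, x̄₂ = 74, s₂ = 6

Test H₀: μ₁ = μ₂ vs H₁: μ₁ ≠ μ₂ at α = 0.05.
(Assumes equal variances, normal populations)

Answer: t = 1.9963, fail to reject H₀

Derivation:
Pooled variance: s²_p = [31×5² + 21×6²]/(52) = 29.4423
s_p = 5.4261
SE = s_p×√(1/n₁ + 1/n₂) = 5.4261×√(1/32 + 1/22) = 1.5028
t = (x̄₁ - x̄₂)/SE = (77 - 74)/1.5028 = 1.9963
df = 52, t-critical = ±2.007
Decision: fail to reject H₀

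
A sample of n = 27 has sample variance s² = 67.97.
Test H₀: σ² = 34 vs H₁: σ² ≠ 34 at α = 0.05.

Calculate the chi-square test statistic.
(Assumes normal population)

Answer: χ² = 51.9771, reject H₀

Derivation:
df = n - 1 = 26
χ² = (n-1)s²/σ₀² = 26×67.97/34 = 51.9771
Critical values: χ²_{0.975,26} = 13.844, χ²_{0.025,26} = 41.923
Rejection region: χ² < 13.844 or χ² > 41.923
Decision: reject H₀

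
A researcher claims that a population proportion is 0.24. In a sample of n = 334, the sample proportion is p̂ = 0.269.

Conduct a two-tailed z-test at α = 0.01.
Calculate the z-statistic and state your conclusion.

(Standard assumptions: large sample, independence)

H₀: p = 0.24, H₁: p ≠ 0.24
Standard error: SE = √(p₀(1-p₀)/n) = √(0.24×0.76/334) = 0.023369
z-statistic: z = (p̂ - p₀)/SE = (0.269 - 0.24)/0.023369 = 1.2410
Critical value: z_0.005 = ±2.576
p-value = 0.2146
Decision: fail to reject H₀ at α = 0.01

Answer: z = 1.2410, fail to reject H₀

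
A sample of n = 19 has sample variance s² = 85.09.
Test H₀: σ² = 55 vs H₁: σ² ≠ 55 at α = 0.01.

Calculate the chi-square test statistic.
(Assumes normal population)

df = n - 1 = 18
χ² = (n-1)s²/σ₀² = 18×85.09/55 = 27.8476
Critical values: χ²_{0.995,18} = 6.265, χ²_{0.005,18} = 37.156
Rejection region: χ² < 6.265 or χ² > 37.156
Decision: fail to reject H₀

Answer: χ² = 27.8476, fail to reject H₀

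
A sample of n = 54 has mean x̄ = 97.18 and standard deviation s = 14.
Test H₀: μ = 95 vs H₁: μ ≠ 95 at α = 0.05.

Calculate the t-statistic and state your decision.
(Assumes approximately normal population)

df = n - 1 = 53
SE = s/√n = 14/√54 = 1.9052
t = (x̄ - μ₀)/SE = (97.18 - 95)/1.9052 = 1.1442
Critical value: t_{0.025,53} = ±2.006
p-value ≈ 0.2577
Decision: fail to reject H₀

Answer: t = 1.1442, fail to reject H₀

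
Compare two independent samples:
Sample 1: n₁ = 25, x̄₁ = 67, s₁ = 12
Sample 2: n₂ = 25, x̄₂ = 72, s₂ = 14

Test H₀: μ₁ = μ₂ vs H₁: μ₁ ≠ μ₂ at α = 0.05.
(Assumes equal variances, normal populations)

Pooled variance: s²_p = [24×12² + 24×14²]/(48) = 170.0000
s_p = 13.0384
SE = s_p×√(1/n₁ + 1/n₂) = 13.0384×√(1/25 + 1/25) = 3.6878
t = (x̄₁ - x̄₂)/SE = (67 - 72)/3.6878 = -1.3558
df = 48, t-critical = ±2.011
Decision: fail to reject H₀

Answer: t = -1.3558, fail to reject H₀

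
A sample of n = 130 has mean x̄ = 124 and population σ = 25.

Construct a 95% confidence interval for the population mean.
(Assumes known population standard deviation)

Confidence level: 95%, α = 0.05
z_0.025 = 1.960
SE = σ/√n = 25/√130 = 2.1926
Margin of error = 1.960 × 2.1926 = 4.2975
CI: x̄ ± margin = 124 ± 4.2975
CI: (119.7025, 128.2975)

Answer: (119.7025, 128.2975)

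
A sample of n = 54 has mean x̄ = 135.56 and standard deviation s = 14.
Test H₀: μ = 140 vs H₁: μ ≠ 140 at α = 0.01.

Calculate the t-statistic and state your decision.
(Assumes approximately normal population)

Answer: t = -2.3305, fail to reject H₀

Derivation:
df = n - 1 = 53
SE = s/√n = 14/√54 = 1.9052
t = (x̄ - μ₀)/SE = (135.56 - 140)/1.9052 = -2.3305
Critical value: t_{0.005,53} = ±2.672
p-value ≈ 0.0236
Decision: fail to reject H₀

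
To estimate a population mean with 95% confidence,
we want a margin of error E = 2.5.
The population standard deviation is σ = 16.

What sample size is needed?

z_0.025 = 1.960
n = (z×σ/E)² = (1.960×16/2.5)²
n = 157.3519
Round up: n = 158

Answer: n = 158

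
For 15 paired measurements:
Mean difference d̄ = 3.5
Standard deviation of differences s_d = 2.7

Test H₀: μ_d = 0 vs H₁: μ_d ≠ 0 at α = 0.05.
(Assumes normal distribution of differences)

df = n - 1 = 14
SE = s_d/√n = 2.7/√15 = 0.6971
t = d̄/SE = 3.5/0.6971 = 5.0208
Critical value: t_{0.025,14} = ±2.145
p-value ≈ 0.0002
Decision: reject H₀

Answer: t = 5.0208, reject H₀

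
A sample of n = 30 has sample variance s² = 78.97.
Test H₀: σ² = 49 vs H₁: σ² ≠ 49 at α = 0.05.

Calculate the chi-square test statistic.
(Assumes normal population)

Answer: χ² = 46.7373, reject H₀

Derivation:
df = n - 1 = 29
χ² = (n-1)s²/σ₀² = 29×78.97/49 = 46.7373
Critical values: χ²_{0.975,29} = 16.047, χ²_{0.025,29} = 45.722
Rejection region: χ² < 16.047 or χ² > 45.722
Decision: reject H₀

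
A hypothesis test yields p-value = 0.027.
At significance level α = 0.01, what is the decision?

Compare p-value to α:
0.027 ≥ 0.01
Decision: fail to reject H₀

Answer: fail to reject H₀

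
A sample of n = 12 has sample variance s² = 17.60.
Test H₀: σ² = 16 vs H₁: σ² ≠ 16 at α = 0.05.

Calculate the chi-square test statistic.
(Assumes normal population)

df = n - 1 = 11
χ² = (n-1)s²/σ₀² = 11×17.60/16 = 12.1000
Critical values: χ²_{0.975,11} = 3.816, χ²_{0.025,11} = 21.920
Rejection region: χ² < 3.816 or χ² > 21.920
Decision: fail to reject H₀

Answer: χ² = 12.1000, fail to reject H₀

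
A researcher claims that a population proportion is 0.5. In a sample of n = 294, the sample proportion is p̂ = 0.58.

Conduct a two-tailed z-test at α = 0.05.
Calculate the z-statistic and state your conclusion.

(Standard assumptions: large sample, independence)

Answer: z = 2.7434, reject H₀

Derivation:
H₀: p = 0.5, H₁: p ≠ 0.5
Standard error: SE = √(p₀(1-p₀)/n) = √(0.5×0.5/294) = 0.029161
z-statistic: z = (p̂ - p₀)/SE = (0.58 - 0.5)/0.029161 = 2.7434
Critical value: z_0.025 = ±1.960
p-value = 0.0061
Decision: reject H₀ at α = 0.05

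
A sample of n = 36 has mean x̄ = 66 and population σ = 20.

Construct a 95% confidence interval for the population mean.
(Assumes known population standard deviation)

Answer: (59.4667, 72.5333)

Derivation:
Confidence level: 95%, α = 0.05
z_0.025 = 1.960
SE = σ/√n = 20/√36 = 3.3333
Margin of error = 1.960 × 3.3333 = 6.5333
CI: x̄ ± margin = 66 ± 6.5333
CI: (59.4667, 72.5333)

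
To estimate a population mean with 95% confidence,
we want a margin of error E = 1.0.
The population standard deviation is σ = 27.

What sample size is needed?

Answer: n = 2801

Derivation:
z_0.025 = 1.960
n = (z×σ/E)² = (1.960×27/1.0)²
n = 2800.5264
Round up: n = 2801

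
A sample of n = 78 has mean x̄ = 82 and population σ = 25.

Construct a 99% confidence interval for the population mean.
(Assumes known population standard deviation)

Answer: (74.7081, 89.2919)

Derivation:
Confidence level: 99%, α = 0.01
z_0.005 = 2.576
SE = σ/√n = 25/√78 = 2.8307
Margin of error = 2.576 × 2.8307 = 7.2919
CI: x̄ ± margin = 82 ± 7.2919
CI: (74.7081, 89.2919)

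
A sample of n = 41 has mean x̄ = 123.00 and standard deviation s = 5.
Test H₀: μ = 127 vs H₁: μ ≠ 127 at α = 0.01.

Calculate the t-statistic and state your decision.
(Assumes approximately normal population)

Answer: t = -5.1223, reject H₀

Derivation:
df = n - 1 = 40
SE = s/√n = 5/√41 = 0.7809
t = (x̄ - μ₀)/SE = (123.00 - 127)/0.7809 = -5.1223
Critical value: t_{0.005,40} = ±2.704
p-value < 0.0001
Decision: reject H₀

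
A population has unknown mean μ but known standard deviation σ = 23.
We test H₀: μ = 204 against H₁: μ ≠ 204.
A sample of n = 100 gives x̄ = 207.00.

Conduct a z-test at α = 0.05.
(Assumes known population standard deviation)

Answer: z = 1.3043, fail to reject H₀

Derivation:
Standard error: SE = σ/√n = 23/√100 = 2.3000
z-statistic: z = (x̄ - μ₀)/SE = (207.00 - 204)/2.3000 = 1.3043
Critical value: ±1.960
p-value = 0.1921
Decision: fail to reject H₀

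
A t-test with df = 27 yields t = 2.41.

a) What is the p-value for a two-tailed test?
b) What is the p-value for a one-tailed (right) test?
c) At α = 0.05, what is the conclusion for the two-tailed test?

Answer: a) 0.0230, b) 0.0115, c) reject H₀

Derivation:
Using t-distribution with df = 27:
a) Two-tailed: p = 2×P(T > 2.41) = 0.0230
b) One-tailed: p = P(T > 2.41) = 0.0115
c) 0.0230 < 0.05, reject H₀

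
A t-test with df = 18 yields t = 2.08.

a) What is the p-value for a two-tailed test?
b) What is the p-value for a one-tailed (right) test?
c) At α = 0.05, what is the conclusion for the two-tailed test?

Using t-distribution with df = 18:
a) Two-tailed: p = 2×P(T > 2.08) = 0.0521
b) One-tailed: p = P(T > 2.08) = 0.0260
c) 0.0521 ≥ 0.05, fail to reject H₀

Answer: a) 0.0521, b) 0.0260, c) fail to reject H₀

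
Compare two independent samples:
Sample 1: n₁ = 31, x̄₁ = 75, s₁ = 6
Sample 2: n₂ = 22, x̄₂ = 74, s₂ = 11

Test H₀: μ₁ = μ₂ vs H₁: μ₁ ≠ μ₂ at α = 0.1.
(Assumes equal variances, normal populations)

Pooled variance: s²_p = [30×6² + 21×11²]/(51) = 71.0000
s_p = 8.4261
SE = s_p×√(1/n₁ + 1/n₂) = 8.4261×√(1/31 + 1/22) = 2.3489
t = (x̄₁ - x̄₂)/SE = (75 - 74)/2.3489 = 0.4257
df = 51, t-critical = ±1.675
Decision: fail to reject H₀

Answer: t = 0.4257, fail to reject H₀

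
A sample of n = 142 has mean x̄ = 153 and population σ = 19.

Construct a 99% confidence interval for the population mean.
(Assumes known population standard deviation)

Answer: (148.8928, 157.1072)

Derivation:
Confidence level: 99%, α = 0.01
z_0.005 = 2.576
SE = σ/√n = 19/√142 = 1.5944
Margin of error = 2.576 × 1.5944 = 4.1072
CI: x̄ ± margin = 153 ± 4.1072
CI: (148.8928, 157.1072)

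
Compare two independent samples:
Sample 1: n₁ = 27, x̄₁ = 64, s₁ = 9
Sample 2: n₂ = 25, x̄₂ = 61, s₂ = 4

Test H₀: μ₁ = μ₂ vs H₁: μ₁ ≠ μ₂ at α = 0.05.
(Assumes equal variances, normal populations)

Answer: t = 1.5316, fail to reject H₀

Derivation:
Pooled variance: s²_p = [26×9² + 24×4²]/(50) = 49.8000
s_p = 7.0569
SE = s_p×√(1/n₁ + 1/n₂) = 7.0569×√(1/27 + 1/25) = 1.9587
t = (x̄₁ - x̄₂)/SE = (64 - 61)/1.9587 = 1.5316
df = 50, t-critical = ±2.009
Decision: fail to reject H₀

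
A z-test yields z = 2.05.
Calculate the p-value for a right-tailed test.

Answer: p-value ≈ 0.0202

Derivation:
For z = 2.05:
p = P(Z > 2.05) = 1 - Φ(2.05) = 0.0202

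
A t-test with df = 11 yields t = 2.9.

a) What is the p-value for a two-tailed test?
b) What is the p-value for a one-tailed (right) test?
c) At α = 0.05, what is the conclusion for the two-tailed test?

Using t-distribution with df = 11:
a) Two-tailed: p = 2×P(T > 2.9) = 0.0144
b) One-tailed: p = P(T > 2.9) = 0.0072
c) 0.0144 < 0.05, reject H₀

Answer: a) 0.0144, b) 0.0072, c) reject H₀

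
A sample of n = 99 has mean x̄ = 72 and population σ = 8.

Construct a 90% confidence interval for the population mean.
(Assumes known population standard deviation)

Confidence level: 90%, α = 0.1
z_0.05 = 1.645
SE = σ/√n = 8/√99 = 0.8040
Margin of error = 1.645 × 0.8040 = 1.3226
CI: x̄ ± margin = 72 ± 1.3226
CI: (70.6774, 73.3226)

Answer: (70.6774, 73.3226)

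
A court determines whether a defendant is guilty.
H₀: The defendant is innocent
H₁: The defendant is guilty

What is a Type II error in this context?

Type I error: rejecting H₀ when it is actually true (false positive).
Type II error: failing to reject H₀ when H₁ is actually true (false negative).

Answer: Acquitting a guilty person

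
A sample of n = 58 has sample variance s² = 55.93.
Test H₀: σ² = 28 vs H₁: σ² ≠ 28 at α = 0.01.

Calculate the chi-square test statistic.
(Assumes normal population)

df = n - 1 = 57
χ² = (n-1)s²/σ₀² = 57×55.93/28 = 113.8575
Critical values: χ²_{0.995,57} = 33.248, χ²_{0.005,57} = 88.236
Rejection region: χ² < 33.248 or χ² > 88.236
Decision: reject H₀

Answer: χ² = 113.8575, reject H₀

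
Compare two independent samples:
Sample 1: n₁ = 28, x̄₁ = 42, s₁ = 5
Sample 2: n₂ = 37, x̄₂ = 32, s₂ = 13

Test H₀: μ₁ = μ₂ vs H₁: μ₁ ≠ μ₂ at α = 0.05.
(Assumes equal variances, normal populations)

Pooled variance: s²_p = [27×5² + 36×13²]/(63) = 107.2857
s_p = 10.3579
SE = s_p×√(1/n₁ + 1/n₂) = 10.3579×√(1/28 + 1/37) = 2.5945
t = (x̄₁ - x̄₂)/SE = (42 - 32)/2.5945 = 3.8543
df = 63, t-critical = ±1.998
Decision: reject H₀

Answer: t = 3.8543, reject H₀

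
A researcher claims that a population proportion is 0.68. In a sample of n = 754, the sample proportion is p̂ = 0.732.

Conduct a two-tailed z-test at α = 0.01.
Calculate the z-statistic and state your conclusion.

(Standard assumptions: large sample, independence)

H₀: p = 0.68, H₁: p ≠ 0.68
Standard error: SE = √(p₀(1-p₀)/n) = √(0.68×0.32/754) = 0.016988
z-statistic: z = (p̂ - p₀)/SE = (0.732 - 0.68)/0.016988 = 3.0610
Critical value: z_0.005 = ±2.576
p-value = 0.0022
Decision: reject H₀ at α = 0.01

Answer: z = 3.0610, reject H₀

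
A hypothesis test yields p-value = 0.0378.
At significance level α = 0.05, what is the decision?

Answer: reject H₀

Derivation:
Compare p-value to α:
0.0378 < 0.05
Decision: reject H₀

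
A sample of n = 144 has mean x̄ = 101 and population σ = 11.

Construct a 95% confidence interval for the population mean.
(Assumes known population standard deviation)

Answer: (99.2033, 102.7967)

Derivation:
Confidence level: 95%, α = 0.05
z_0.025 = 1.960
SE = σ/√n = 11/√144 = 0.9167
Margin of error = 1.960 × 0.9167 = 1.7967
CI: x̄ ± margin = 101 ± 1.7967
CI: (99.2033, 102.7967)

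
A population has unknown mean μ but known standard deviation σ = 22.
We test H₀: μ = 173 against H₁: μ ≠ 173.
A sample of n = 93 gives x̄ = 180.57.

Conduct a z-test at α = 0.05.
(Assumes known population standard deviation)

Standard error: SE = σ/√n = 22/√93 = 2.2813
z-statistic: z = (x̄ - μ₀)/SE = (180.57 - 173)/2.2813 = 3.3183
Critical value: ±1.960
p-value = 0.0009
Decision: reject H₀

Answer: z = 3.3183, reject H₀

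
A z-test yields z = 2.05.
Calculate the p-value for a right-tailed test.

Answer: p-value ≈ 0.0202

Derivation:
For z = 2.05:
p = P(Z > 2.05) = 1 - Φ(2.05) = 0.0202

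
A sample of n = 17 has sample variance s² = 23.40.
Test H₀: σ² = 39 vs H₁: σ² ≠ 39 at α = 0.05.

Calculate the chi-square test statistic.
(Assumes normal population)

df = n - 1 = 16
χ² = (n-1)s²/σ₀² = 16×23.40/39 = 9.6000
Critical values: χ²_{0.975,16} = 6.908, χ²_{0.025,16} = 28.845
Rejection region: χ² < 6.908 or χ² > 28.845
Decision: fail to reject H₀

Answer: χ² = 9.6000, fail to reject H₀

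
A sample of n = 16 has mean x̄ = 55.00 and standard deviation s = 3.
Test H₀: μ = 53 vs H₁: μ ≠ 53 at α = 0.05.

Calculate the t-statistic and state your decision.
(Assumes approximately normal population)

Answer: t = 2.6667, reject H₀

Derivation:
df = n - 1 = 15
SE = s/√n = 3/√16 = 0.7500
t = (x̄ - μ₀)/SE = (55.00 - 53)/0.7500 = 2.6667
Critical value: t_{0.025,15} = ±2.131
p-value ≈ 0.0176
Decision: reject H₀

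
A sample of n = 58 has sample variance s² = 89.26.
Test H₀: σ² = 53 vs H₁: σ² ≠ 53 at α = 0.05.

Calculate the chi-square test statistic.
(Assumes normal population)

Answer: χ² = 95.9966, reject H₀

Derivation:
df = n - 1 = 57
χ² = (n-1)s²/σ₀² = 57×89.26/53 = 95.9966
Critical values: χ²_{0.975,57} = 38.027, χ²_{0.025,57} = 79.752
Rejection region: χ² < 38.027 or χ² > 79.752
Decision: reject H₀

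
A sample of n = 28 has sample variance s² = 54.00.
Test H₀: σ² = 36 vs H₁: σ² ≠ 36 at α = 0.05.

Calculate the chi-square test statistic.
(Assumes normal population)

Answer: χ² = 40.5000, fail to reject H₀

Derivation:
df = n - 1 = 27
χ² = (n-1)s²/σ₀² = 27×54.00/36 = 40.5000
Critical values: χ²_{0.975,27} = 14.573, χ²_{0.025,27} = 43.195
Rejection region: χ² < 14.573 or χ² > 43.195
Decision: fail to reject H₀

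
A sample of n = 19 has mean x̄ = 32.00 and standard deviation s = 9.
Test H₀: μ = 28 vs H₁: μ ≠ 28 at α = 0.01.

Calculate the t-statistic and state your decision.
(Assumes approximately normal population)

Answer: t = 1.9373, fail to reject H₀

Derivation:
df = n - 1 = 18
SE = s/√n = 9/√19 = 2.0647
t = (x̄ - μ₀)/SE = (32.00 - 28)/2.0647 = 1.9373
Critical value: t_{0.005,18} = ±2.878
p-value ≈ 0.0686
Decision: fail to reject H₀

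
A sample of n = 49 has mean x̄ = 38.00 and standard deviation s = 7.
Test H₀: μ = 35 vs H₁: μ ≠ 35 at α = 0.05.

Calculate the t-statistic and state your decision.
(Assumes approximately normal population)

df = n - 1 = 48
SE = s/√n = 7/√49 = 1.0000
t = (x̄ - μ₀)/SE = (38.00 - 35)/1.0000 = 3.0000
Critical value: t_{0.025,48} = ±2.011
p-value ≈ 0.0043
Decision: reject H₀

Answer: t = 3.0000, reject H₀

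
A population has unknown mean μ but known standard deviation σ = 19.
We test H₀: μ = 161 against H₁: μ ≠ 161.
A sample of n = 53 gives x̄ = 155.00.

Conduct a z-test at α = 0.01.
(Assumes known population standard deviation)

Answer: z = -2.2989, fail to reject H₀

Derivation:
Standard error: SE = σ/√n = 19/√53 = 2.6099
z-statistic: z = (x̄ - μ₀)/SE = (155.00 - 161)/2.6099 = -2.2989
Critical value: ±2.576
p-value = 0.0215
Decision: fail to reject H₀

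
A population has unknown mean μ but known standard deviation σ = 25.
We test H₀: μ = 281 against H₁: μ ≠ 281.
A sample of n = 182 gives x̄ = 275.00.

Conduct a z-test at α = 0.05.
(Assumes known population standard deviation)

Answer: z = -3.2378, reject H₀

Derivation:
Standard error: SE = σ/√n = 25/√182 = 1.8531
z-statistic: z = (x̄ - μ₀)/SE = (275.00 - 281)/1.8531 = -3.2378
Critical value: ±1.960
p-value = 0.0012
Decision: reject H₀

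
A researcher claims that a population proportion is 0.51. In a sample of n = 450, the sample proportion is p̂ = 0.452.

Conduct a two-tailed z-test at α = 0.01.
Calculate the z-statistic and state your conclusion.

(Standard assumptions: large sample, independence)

H₀: p = 0.51, H₁: p ≠ 0.51
Standard error: SE = √(p₀(1-p₀)/n) = √(0.51×0.49/450) = 0.023566
z-statistic: z = (p̂ - p₀)/SE = (0.452 - 0.51)/0.023566 = -2.4612
Critical value: z_0.005 = ±2.576
p-value = 0.0138
Decision: fail to reject H₀ at α = 0.01

Answer: z = -2.4612, fail to reject H₀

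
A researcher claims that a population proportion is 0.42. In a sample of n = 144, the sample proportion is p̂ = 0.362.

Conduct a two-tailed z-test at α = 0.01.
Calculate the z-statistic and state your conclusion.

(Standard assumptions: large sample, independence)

H₀: p = 0.42, H₁: p ≠ 0.42
Standard error: SE = √(p₀(1-p₀)/n) = √(0.42×0.58/144) = 0.041130
z-statistic: z = (p̂ - p₀)/SE = (0.362 - 0.42)/0.041130 = -1.4102
Critical value: z_0.005 = ±2.576
p-value = 0.1585
Decision: fail to reject H₀ at α = 0.01

Answer: z = -1.4102, fail to reject H₀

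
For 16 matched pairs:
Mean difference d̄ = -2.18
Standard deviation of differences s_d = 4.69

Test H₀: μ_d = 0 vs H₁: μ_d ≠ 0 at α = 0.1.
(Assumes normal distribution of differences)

df = n - 1 = 15
SE = s_d/√n = 4.69/√16 = 1.1725
t = d̄/SE = -2.18/1.1725 = -1.8593
Critical value: t_{0.05,15} = ±1.753
p-value ≈ 0.0827
Decision: reject H₀

Answer: t = -1.8593, reject H₀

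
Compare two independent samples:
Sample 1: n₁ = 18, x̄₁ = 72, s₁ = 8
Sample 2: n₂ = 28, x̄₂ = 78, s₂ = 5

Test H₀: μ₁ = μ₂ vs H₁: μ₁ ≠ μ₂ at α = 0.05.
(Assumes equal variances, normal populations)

Pooled variance: s²_p = [17×8² + 27×5²]/(44) = 40.0682
s_p = 6.3299
SE = s_p×√(1/n₁ + 1/n₂) = 6.3299×√(1/18 + 1/28) = 1.9123
t = (x̄₁ - x̄₂)/SE = (72 - 78)/1.9123 = -3.1376
df = 44, t-critical = ±2.015
Decision: reject H₀

Answer: t = -3.1376, reject H₀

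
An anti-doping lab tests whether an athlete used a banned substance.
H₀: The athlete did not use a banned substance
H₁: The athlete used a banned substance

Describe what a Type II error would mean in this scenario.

Answer: Failing to detect doping in an athlete who used a banned substance

Derivation:
A Type I error (probability α) occurs when we reject a true H₀.
A Type II error (probability β) occurs when we fail to reject a false H₀.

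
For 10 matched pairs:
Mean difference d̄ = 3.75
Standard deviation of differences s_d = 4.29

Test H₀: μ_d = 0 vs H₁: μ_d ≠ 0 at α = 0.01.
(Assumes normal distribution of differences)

df = n - 1 = 9
SE = s_d/√n = 4.29/√10 = 1.3566
t = d̄/SE = 3.75/1.3566 = 2.7643
Critical value: t_{0.005,9} = ±3.250
p-value ≈ 0.0220
Decision: fail to reject H₀

Answer: t = 2.7643, fail to reject H₀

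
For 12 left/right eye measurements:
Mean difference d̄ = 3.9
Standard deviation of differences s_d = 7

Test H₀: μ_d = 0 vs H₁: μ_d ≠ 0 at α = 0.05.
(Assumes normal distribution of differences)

Answer: t = 1.9300, fail to reject H₀

Derivation:
df = n - 1 = 11
SE = s_d/√n = 7/√12 = 2.0207
t = d̄/SE = 3.9/2.0207 = 1.9300
Critical value: t_{0.025,11} = ±2.201
p-value ≈ 0.0798
Decision: fail to reject H₀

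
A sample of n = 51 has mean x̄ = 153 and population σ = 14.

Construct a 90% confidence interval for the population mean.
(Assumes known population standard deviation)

Answer: (149.7751, 156.2249)

Derivation:
Confidence level: 90%, α = 0.1
z_0.05 = 1.645
SE = σ/√n = 14/√51 = 1.9604
Margin of error = 1.645 × 1.9604 = 3.2249
CI: x̄ ± margin = 153 ± 3.2249
CI: (149.7751, 156.2249)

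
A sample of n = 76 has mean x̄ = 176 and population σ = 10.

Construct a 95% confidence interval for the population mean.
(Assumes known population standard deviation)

Answer: (173.7517, 178.2483)

Derivation:
Confidence level: 95%, α = 0.05
z_0.025 = 1.960
SE = σ/√n = 10/√76 = 1.1471
Margin of error = 1.960 × 1.1471 = 2.2483
CI: x̄ ± margin = 176 ± 2.2483
CI: (173.7517, 178.2483)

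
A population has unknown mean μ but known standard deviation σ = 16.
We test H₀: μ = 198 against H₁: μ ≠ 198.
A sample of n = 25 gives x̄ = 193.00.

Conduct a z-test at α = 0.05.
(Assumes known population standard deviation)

Standard error: SE = σ/√n = 16/√25 = 3.2000
z-statistic: z = (x̄ - μ₀)/SE = (193.00 - 198)/3.2000 = -1.5625
Critical value: ±1.960
p-value = 0.1182
Decision: fail to reject H₀

Answer: z = -1.5625, fail to reject H₀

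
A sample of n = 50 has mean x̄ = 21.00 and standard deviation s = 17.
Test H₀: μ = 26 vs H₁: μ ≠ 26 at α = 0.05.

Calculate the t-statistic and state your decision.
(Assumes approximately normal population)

Answer: t = -2.0797, reject H₀

Derivation:
df = n - 1 = 49
SE = s/√n = 17/√50 = 2.4042
t = (x̄ - μ₀)/SE = (21.00 - 26)/2.4042 = -2.0797
Critical value: t_{0.025,49} = ±2.010
p-value ≈ 0.0428
Decision: reject H₀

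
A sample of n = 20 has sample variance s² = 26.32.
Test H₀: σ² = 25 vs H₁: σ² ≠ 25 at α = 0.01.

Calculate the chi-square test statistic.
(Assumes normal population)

df = n - 1 = 19
χ² = (n-1)s²/σ₀² = 19×26.32/25 = 20.0032
Critical values: χ²_{0.995,19} = 6.844, χ²_{0.005,19} = 38.582
Rejection region: χ² < 6.844 or χ² > 38.582
Decision: fail to reject H₀

Answer: χ² = 20.0032, fail to reject H₀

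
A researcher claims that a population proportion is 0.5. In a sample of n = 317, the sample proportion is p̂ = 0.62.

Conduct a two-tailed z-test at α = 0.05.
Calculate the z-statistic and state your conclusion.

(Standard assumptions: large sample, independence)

H₀: p = 0.5, H₁: p ≠ 0.5
Standard error: SE = √(p₀(1-p₀)/n) = √(0.5×0.5/317) = 0.028083
z-statistic: z = (p̂ - p₀)/SE = (0.62 - 0.5)/0.028083 = 4.2730
Critical value: z_0.025 = ±1.960
p-value < 0.0001
Decision: reject H₀ at α = 0.05

Answer: z = 4.2730, reject H₀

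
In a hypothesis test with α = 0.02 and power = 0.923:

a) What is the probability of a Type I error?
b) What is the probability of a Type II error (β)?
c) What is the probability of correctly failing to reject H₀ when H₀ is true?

a) Type I error probability = α = 0.02
b) Power = P(reject H₀ | H₁ true) = 1 - β = 0.923, so Type II error probability = β = 1 - Power = 0.077
c) P(fail to reject H₀ | H₀ true) = 1 - α = 0.98

Answer: a) 0.02, b) 0.077, c) 0.98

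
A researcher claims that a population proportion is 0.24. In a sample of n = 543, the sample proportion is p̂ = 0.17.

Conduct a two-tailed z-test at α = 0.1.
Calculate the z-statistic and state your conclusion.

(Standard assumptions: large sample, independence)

Answer: z = -3.8193, reject H₀

Derivation:
H₀: p = 0.24, H₁: p ≠ 0.24
Standard error: SE = √(p₀(1-p₀)/n) = √(0.24×0.76/543) = 0.018328
z-statistic: z = (p̂ - p₀)/SE = (0.17 - 0.24)/0.018328 = -3.8193
Critical value: z_0.05 = ±1.645
p-value = 0.0001
Decision: reject H₀ at α = 0.1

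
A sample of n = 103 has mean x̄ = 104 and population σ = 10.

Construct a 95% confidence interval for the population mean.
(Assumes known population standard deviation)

Confidence level: 95%, α = 0.05
z_0.025 = 1.960
SE = σ/√n = 10/√103 = 0.9853
Margin of error = 1.960 × 0.9853 = 1.9312
CI: x̄ ± margin = 104 ± 1.9312
CI: (102.0688, 105.9312)

Answer: (102.0688, 105.9312)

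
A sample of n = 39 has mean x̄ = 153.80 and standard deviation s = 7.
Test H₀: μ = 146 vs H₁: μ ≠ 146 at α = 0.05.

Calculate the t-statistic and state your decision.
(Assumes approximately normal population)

Answer: t = 6.9587, reject H₀

Derivation:
df = n - 1 = 38
SE = s/√n = 7/√39 = 1.1209
t = (x̄ - μ₀)/SE = (153.80 - 146)/1.1209 = 6.9587
Critical value: t_{0.025,38} = ±2.024
p-value < 0.0001
Decision: reject H₀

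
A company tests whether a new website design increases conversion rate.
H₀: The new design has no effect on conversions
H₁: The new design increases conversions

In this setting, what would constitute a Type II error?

Answer: Keeping the old design when the new one would have increased conversions

Derivation:
Type I error: rejecting H₀ when it is actually true (false positive).
Type II error: failing to reject H₀ when H₁ is actually true (false negative).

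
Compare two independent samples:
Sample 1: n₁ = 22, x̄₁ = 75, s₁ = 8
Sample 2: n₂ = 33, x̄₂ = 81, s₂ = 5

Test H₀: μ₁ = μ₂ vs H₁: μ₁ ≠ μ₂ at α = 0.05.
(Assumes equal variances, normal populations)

Answer: t = -3.4274, reject H₀

Derivation:
Pooled variance: s²_p = [21×8² + 32×5²]/(53) = 40.4528
s_p = 6.3603
SE = s_p×√(1/n₁ + 1/n₂) = 6.3603×√(1/22 + 1/33) = 1.7506
t = (x̄₁ - x̄₂)/SE = (75 - 81)/1.7506 = -3.4274
df = 53, t-critical = ±2.006
Decision: reject H₀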